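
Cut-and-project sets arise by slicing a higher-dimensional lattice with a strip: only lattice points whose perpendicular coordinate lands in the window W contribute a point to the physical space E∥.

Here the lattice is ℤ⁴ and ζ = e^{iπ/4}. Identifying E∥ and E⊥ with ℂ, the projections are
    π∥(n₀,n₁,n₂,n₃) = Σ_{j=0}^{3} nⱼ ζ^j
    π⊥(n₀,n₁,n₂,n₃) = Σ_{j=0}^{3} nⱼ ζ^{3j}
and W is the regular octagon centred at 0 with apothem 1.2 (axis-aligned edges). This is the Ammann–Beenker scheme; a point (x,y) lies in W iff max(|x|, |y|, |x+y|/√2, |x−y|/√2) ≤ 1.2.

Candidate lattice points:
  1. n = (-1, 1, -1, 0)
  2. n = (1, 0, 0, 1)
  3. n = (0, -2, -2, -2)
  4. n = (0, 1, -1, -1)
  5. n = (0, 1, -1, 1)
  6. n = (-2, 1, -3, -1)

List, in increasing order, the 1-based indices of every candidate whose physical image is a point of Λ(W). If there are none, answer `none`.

Internal map: ζ^{3j} for j=0..3 gives (1,0), (−√2/2,√2/2), (0,−1), (√2/2,√2/2).
#1 (-1, 1, -1, 0): internal (-1.70711, 1.70711); octagon support 2.41421 vs apothem 1.2 → ∉ W
#2 (1, 0, 0, 1): internal (1.70711, 0.70711); octagon support 1.70711 vs apothem 1.2 → ∉ W
#3 (0, -2, -2, -2): internal (0.00000, -0.82843); octagon support 0.82843 vs apothem 1.2 → ∈ W
#4 (0, 1, -1, -1): internal (-1.41421, 1.00000); octagon support 1.70711 vs apothem 1.2 → ∉ W
#5 (0, 1, -1, 1): internal (0.00000, 2.41421); octagon support 2.41421 vs apothem 1.2 → ∉ W
#6 (-2, 1, -3, -1): internal (-3.41421, 3.00000); octagon support 4.53553 vs apothem 1.2 → ∉ W

3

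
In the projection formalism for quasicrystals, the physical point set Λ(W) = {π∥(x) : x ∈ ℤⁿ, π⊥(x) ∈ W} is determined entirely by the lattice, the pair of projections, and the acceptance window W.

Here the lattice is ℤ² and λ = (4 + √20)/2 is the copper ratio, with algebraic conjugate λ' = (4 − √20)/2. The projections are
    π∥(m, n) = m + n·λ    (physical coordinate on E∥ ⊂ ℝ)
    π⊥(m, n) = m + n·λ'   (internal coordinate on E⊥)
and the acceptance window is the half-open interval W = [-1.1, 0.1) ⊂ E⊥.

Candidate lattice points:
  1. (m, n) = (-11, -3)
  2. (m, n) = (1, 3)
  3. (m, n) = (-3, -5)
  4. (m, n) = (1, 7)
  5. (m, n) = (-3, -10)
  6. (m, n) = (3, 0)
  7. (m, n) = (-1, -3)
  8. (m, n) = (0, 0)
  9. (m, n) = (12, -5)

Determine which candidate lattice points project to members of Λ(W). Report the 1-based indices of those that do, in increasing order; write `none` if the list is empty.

Compute λ' = (4−√20)/2 = -0.236068, so π⊥(m,n) = m -0.236068·n.
candidate 1: (m,n)=(-11,-3) → π∥ = -11-3·λ ≈ -23.708204, π⊥ = -11-3·λ' ≈ -10.291796 ∉ [-1.1, 0.1) ⇒ out
candidate 2: (m,n)=(1,3) → π∥ = 1+3·λ ≈ 13.708204, π⊥ = 1+3·λ' ≈ 0.291796 ∉ [-1.1, 0.1) ⇒ out
candidate 3: (m,n)=(-3,-5) → π∥ = -3-5·λ ≈ -24.180340, π⊥ = -3-5·λ' ≈ -1.819660 ∉ [-1.1, 0.1) ⇒ out
candidate 4: (m,n)=(1,7) → π∥ = 1+7·λ ≈ 30.652476, π⊥ = 1+7·λ' ≈ -0.652476 ∈ [-1.1, 0.1) ⇒ IN Λ
candidate 5: (m,n)=(-3,-10) → π∥ = -3-10·λ ≈ -45.360680, π⊥ = -3-10·λ' ≈ -0.639320 ∈ [-1.1, 0.1) ⇒ IN Λ
candidate 6: (m,n)=(3,0) → π∥ = 3+0·λ ≈ 3.000000, π⊥ = 3+0·λ' ≈ 3.000000 ∉ [-1.1, 0.1) ⇒ out
candidate 7: (m,n)=(-1,-3) → π∥ = -1-3·λ ≈ -13.708204, π⊥ = -1-3·λ' ≈ -0.291796 ∈ [-1.1, 0.1) ⇒ IN Λ
candidate 8: (m,n)=(0,0) → π∥ = 0+0·λ ≈ 0.000000, π⊥ = 0+0·λ' ≈ 0.000000 ∈ [-1.1, 0.1) ⇒ IN Λ
candidate 9: (m,n)=(12,-5) → π∥ = 12-5·λ ≈ -9.180340, π⊥ = 12-5·λ' ≈ 13.180340 ∉ [-1.1, 0.1) ⇒ out

4, 5, 7, 8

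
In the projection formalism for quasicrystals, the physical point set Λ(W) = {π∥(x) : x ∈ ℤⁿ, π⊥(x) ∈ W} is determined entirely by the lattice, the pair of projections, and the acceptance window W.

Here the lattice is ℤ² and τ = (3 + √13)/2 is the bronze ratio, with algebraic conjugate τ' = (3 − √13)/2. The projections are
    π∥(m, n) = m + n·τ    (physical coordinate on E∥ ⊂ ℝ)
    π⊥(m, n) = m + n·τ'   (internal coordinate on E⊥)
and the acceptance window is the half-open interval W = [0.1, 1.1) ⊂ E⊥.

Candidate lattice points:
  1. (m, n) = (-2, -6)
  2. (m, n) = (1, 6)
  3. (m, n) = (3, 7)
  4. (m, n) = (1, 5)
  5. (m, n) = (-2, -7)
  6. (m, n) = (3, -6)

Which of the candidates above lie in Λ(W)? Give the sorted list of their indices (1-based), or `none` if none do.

Numerically τ ≈ 3.3028 and τ' = −1/τ ≈ -0.3028.
candidate 1: (m,n)=(-2,-6) → π∥ = -2-6·τ ≈ -21.8167, π⊥ = -2-6·τ' ≈ -0.1833 ∉ [0.1, 1.1) ⇒ out
candidate 2: (m,n)=(1,6) → π∥ = 1+6·τ ≈ 20.8167, π⊥ = 1+6·τ' ≈ -0.8167 ∉ [0.1, 1.1) ⇒ out
candidate 3: (m,n)=(3,7) → π∥ = 3+7·τ ≈ 26.1194, π⊥ = 3+7·τ' ≈ 0.8806 ∈ [0.1, 1.1) ⇒ IN Λ
candidate 4: (m,n)=(1,5) → π∥ = 1+5·τ ≈ 17.5139, π⊥ = 1+5·τ' ≈ -0.5139 ∉ [0.1, 1.1) ⇒ out
candidate 5: (m,n)=(-2,-7) → π∥ = -2-7·τ ≈ -25.1194, π⊥ = -2-7·τ' ≈ 0.1194 ∈ [0.1, 1.1) ⇒ IN Λ
candidate 6: (m,n)=(3,-6) → π∥ = 3-6·τ ≈ -16.8167, π⊥ = 3-6·τ' ≈ 4.8167 ∉ [0.1, 1.1) ⇒ out

3, 5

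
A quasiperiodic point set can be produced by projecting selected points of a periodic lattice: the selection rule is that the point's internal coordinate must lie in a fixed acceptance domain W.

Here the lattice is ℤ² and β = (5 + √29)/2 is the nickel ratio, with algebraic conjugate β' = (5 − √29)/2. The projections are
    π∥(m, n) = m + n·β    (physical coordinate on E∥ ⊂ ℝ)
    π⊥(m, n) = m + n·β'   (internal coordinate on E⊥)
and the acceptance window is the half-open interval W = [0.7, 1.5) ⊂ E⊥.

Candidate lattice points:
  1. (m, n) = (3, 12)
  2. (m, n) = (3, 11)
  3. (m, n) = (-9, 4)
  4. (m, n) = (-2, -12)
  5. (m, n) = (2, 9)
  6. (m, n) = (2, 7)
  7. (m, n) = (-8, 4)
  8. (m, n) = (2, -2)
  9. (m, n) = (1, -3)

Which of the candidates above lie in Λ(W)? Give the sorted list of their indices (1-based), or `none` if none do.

Compute β' = (5−√29)/2 = -0.192582, so π⊥(m,n) = m -0.192582·n.
candidate 1: (m,n)=(3,12) → π∥ = 3+12·β ≈ 65.310989, π⊥ = 3+12·β' ≈ 0.689011 ∉ [0.7, 1.5) ⇒ out
candidate 2: (m,n)=(3,11) → π∥ = 3+11·β ≈ 60.118406, π⊥ = 3+11·β' ≈ 0.881594 ∈ [0.7, 1.5) ⇒ IN Λ
candidate 3: (m,n)=(-9,4) → π∥ = -9+4·β ≈ 11.770330, π⊥ = -9+4·β' ≈ -9.770330 ∉ [0.7, 1.5) ⇒ out
candidate 4: (m,n)=(-2,-12) → π∥ = -2-12·β ≈ -64.310989, π⊥ = -2-12·β' ≈ 0.310989 ∉ [0.7, 1.5) ⇒ out
candidate 5: (m,n)=(2,9) → π∥ = 2+9·β ≈ 48.733242, π⊥ = 2+9·β' ≈ 0.266758 ∉ [0.7, 1.5) ⇒ out
candidate 6: (m,n)=(2,7) → π∥ = 2+7·β ≈ 38.348077, π⊥ = 2+7·β' ≈ 0.651923 ∉ [0.7, 1.5) ⇒ out
candidate 7: (m,n)=(-8,4) → π∥ = -8+4·β ≈ 12.770330, π⊥ = -8+4·β' ≈ -8.770330 ∉ [0.7, 1.5) ⇒ out
candidate 8: (m,n)=(2,-2) → π∥ = 2-2·β ≈ -8.385165, π⊥ = 2-2·β' ≈ 2.385165 ∉ [0.7, 1.5) ⇒ out
candidate 9: (m,n)=(1,-3) → π∥ = 1-3·β ≈ -14.577747, π⊥ = 1-3·β' ≈ 1.577747 ∉ [0.7, 1.5) ⇒ out

2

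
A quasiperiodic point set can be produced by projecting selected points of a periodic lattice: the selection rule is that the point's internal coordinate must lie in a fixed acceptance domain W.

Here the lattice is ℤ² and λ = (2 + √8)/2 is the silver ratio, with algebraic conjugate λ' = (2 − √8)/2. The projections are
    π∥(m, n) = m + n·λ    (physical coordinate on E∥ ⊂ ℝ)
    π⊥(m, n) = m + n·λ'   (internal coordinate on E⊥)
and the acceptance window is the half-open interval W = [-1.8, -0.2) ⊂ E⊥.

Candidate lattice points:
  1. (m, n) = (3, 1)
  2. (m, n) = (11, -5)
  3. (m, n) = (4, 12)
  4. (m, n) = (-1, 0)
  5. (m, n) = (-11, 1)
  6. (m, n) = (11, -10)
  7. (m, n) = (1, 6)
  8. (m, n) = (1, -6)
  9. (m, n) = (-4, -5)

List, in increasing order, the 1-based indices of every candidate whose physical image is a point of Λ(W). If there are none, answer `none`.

Numerically λ ≈ 2.4142 and λ' = −1/λ ≈ -0.4142.
#1 (3,1): internal coord 3 + (1)·λ' = +2.5858; +2.5858 ∉ [-1.8, -0.2) → out
#2 (11,-5): internal coord 11 + (-5)·λ' = +13.0711; +13.0711 ∉ [-1.8, -0.2) → out
#3 (4,12): internal coord 4 + (12)·λ' = -0.9706; -0.9706 ∈ [-1.8, -0.2) → IN Λ
#4 (-1,0): internal coord -1 + (0)·λ' = -1.0000; -1.0000 ∈ [-1.8, -0.2) → IN Λ
#5 (-11,1): internal coord -11 + (1)·λ' = -11.4142; -11.4142 ∉ [-1.8, -0.2) → out
#6 (11,-10): internal coord 11 + (-10)·λ' = +15.1421; +15.1421 ∉ [-1.8, -0.2) → out
#7 (1,6): internal coord 1 + (6)·λ' = -1.4853; -1.4853 ∈ [-1.8, -0.2) → IN Λ
#8 (1,-6): internal coord 1 + (-6)·λ' = +3.4853; +3.4853 ∉ [-1.8, -0.2) → out
#9 (-4,-5): internal coord -4 + (-5)·λ' = -1.9289; -1.9289 ∉ [-1.8, -0.2) → out

3, 4, 7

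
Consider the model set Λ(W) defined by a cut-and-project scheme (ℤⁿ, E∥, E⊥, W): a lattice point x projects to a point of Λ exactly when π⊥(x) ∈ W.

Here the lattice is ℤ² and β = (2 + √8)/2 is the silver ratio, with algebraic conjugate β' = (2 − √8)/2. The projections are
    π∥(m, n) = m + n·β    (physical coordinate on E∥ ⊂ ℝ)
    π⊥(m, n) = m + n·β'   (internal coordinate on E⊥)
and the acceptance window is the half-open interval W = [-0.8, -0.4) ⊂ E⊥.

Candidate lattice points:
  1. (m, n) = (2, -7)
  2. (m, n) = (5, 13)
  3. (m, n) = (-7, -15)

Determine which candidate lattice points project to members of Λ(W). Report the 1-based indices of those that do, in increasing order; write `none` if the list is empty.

3

Numerically β ≈ 2.4142 and β' = −1/β ≈ -0.4142.
candidate 1: (m,n)=(2,-7) → π∥ = 2-7·β ≈ -14.8995, π⊥ = 2-7·β' ≈ 4.8995 ∉ [-0.8, -0.4) ⇒ out
candidate 2: (m,n)=(5,13) → π∥ = 5+13·β ≈ 36.3848, π⊥ = 5+13·β' ≈ -0.3848 ∉ [-0.8, -0.4) ⇒ out
candidate 3: (m,n)=(-7,-15) → π∥ = -7-15·β ≈ -43.2132, π⊥ = -7-15·β' ≈ -0.7868 ∈ [-0.8, -0.4) ⇒ IN Λ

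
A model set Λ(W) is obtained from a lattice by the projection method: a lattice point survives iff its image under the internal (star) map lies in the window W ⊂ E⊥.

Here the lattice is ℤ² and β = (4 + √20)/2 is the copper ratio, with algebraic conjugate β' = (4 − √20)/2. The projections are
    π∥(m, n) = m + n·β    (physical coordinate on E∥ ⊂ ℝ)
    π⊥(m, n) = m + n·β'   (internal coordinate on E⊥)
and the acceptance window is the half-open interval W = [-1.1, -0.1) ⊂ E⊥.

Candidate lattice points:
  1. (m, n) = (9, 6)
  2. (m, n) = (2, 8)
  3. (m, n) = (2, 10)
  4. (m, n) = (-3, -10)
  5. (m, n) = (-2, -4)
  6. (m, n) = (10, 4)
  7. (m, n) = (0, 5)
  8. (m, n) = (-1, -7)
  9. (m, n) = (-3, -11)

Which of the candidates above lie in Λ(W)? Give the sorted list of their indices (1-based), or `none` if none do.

3, 4, 5, 9

β' = (4−√20)/2 ≈ -0.236068.
[1] lift (9,6): star map gives 7.583592; window check -1.1 ≤ 7.583592 < -0.1 is false → out
[2] lift (2,8): star map gives 0.111456; window check -1.1 ≤ 0.111456 < -0.1 is false → out
[3] lift (2,10): star map gives -0.360680; window check -1.1 ≤ -0.360680 < -0.1 is true → IN Λ
[4] lift (-3,-10): star map gives -0.639320; window check -1.1 ≤ -0.639320 < -0.1 is true → IN Λ
[5] lift (-2,-4): star map gives -1.055728; window check -1.1 ≤ -1.055728 < -0.1 is true → IN Λ
[6] lift (10,4): star map gives 9.055728; window check -1.1 ≤ 9.055728 < -0.1 is false → out
[7] lift (0,5): star map gives -1.180340; window check -1.1 ≤ -1.180340 < -0.1 is false → out
[8] lift (-1,-7): star map gives 0.652476; window check -1.1 ≤ 0.652476 < -0.1 is false → out
[9] lift (-3,-11): star map gives -0.403252; window check -1.1 ≤ -0.403252 < -0.1 is true → IN Λ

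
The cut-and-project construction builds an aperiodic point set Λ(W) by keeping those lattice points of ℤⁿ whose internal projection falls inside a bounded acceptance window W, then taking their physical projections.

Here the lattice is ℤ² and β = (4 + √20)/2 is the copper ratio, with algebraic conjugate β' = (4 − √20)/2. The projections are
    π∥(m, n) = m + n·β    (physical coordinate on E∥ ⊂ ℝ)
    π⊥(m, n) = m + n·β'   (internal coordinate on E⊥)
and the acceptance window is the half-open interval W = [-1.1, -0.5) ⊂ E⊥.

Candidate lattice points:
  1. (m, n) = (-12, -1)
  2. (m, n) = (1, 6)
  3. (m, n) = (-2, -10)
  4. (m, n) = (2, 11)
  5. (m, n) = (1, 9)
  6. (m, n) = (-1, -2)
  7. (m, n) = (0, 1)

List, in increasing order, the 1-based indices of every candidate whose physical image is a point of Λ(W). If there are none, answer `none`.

4, 6

β' = (4−√20)/2 ≈ -0.236068.
candidate 1: (m,n)=(-12,-1) → π∥ = -12-1·β ≈ -16.236068, π⊥ = -12-1·β' ≈ -11.763932 ∉ [-1.1, -0.5) ⇒ out
candidate 2: (m,n)=(1,6) → π∥ = 1+6·β ≈ 26.416408, π⊥ = 1+6·β' ≈ -0.416408 ∉ [-1.1, -0.5) ⇒ out
candidate 3: (m,n)=(-2,-10) → π∥ = -2-10·β ≈ -44.360680, π⊥ = -2-10·β' ≈ 0.360680 ∉ [-1.1, -0.5) ⇒ out
candidate 4: (m,n)=(2,11) → π∥ = 2+11·β ≈ 48.596748, π⊥ = 2+11·β' ≈ -0.596748 ∈ [-1.1, -0.5) ⇒ IN Λ
candidate 5: (m,n)=(1,9) → π∥ = 1+9·β ≈ 39.124612, π⊥ = 1+9·β' ≈ -1.124612 ∉ [-1.1, -0.5) ⇒ out
candidate 6: (m,n)=(-1,-2) → π∥ = -1-2·β ≈ -9.472136, π⊥ = -1-2·β' ≈ -0.527864 ∈ [-1.1, -0.5) ⇒ IN Λ
candidate 7: (m,n)=(0,1) → π∥ = 0+1·β ≈ 4.236068, π⊥ = 0+1·β' ≈ -0.236068 ∉ [-1.1, -0.5) ⇒ out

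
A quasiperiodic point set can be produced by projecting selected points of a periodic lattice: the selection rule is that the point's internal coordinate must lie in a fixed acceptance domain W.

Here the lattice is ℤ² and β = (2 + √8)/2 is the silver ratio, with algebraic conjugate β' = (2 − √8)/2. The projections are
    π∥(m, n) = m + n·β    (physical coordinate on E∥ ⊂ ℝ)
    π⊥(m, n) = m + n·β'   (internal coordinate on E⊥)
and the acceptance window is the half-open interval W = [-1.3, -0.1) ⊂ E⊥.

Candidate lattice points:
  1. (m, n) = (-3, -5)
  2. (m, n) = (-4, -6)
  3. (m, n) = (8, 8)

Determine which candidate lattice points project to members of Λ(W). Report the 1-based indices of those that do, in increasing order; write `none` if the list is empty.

β' = (2−√8)/2 ≈ -0.4142.
[1] lift (-3,-5): star map gives -0.9289; window check -1.3 ≤ -0.9289 < -0.1 is true → IN Λ
[2] lift (-4,-6): star map gives -1.5147; window check -1.3 ≤ -1.5147 < -0.1 is false → out
[3] lift (8,8): star map gives 4.6863; window check -1.3 ≤ 4.6863 < -0.1 is false → out

1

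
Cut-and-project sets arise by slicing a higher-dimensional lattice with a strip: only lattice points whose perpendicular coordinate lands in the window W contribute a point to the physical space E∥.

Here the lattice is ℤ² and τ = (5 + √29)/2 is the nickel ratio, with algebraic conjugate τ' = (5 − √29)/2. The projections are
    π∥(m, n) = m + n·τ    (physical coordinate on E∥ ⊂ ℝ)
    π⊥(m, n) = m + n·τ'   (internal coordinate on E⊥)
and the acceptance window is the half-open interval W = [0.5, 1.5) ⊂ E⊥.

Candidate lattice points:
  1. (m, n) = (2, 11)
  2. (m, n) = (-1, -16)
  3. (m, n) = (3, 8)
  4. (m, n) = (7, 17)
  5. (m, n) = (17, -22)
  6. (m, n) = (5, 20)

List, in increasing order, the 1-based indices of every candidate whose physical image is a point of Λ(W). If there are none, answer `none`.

3, 6

Numerically τ ≈ 5.19258 and τ' = −1/τ ≈ -0.19258.
[1] lift (2,11): star map gives -0.11841; window check 0.5 ≤ -0.11841 < 1.5 is false → out
[2] lift (-1,-16): star map gives 2.08132; window check 0.5 ≤ 2.08132 < 1.5 is false → out
[3] lift (3,8): star map gives 1.45934; window check 0.5 ≤ 1.45934 < 1.5 is true → IN Λ
[4] lift (7,17): star map gives 3.72610; window check 0.5 ≤ 3.72610 < 1.5 is false → out
[5] lift (17,-22): star map gives 21.23681; window check 0.5 ≤ 21.23681 < 1.5 is false → out
[6] lift (5,20): star map gives 1.14835; window check 0.5 ≤ 1.14835 < 1.5 is true → IN Λ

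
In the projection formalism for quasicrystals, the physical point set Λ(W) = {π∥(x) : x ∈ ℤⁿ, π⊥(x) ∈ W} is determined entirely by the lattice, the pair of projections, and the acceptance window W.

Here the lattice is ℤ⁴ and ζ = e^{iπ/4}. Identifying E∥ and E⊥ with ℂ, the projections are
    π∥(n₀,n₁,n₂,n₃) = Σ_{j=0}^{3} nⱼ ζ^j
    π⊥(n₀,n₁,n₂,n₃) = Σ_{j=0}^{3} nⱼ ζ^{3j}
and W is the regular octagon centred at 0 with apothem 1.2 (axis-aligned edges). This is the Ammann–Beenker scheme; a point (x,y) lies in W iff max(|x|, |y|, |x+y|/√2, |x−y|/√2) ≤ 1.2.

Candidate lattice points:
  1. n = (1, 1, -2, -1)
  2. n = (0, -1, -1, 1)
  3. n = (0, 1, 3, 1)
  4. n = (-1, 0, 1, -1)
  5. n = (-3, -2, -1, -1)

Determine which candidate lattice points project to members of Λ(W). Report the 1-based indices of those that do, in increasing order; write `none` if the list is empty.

none

Internal map: ζ^{3j} for j=0..3 gives (1,0), (−√2/2,√2/2), (0,−1), (√2/2,√2/2).
candidate 1: n = (1, 1, -2, -1) → π⊥ ≈ (-0.4142, +2.0000); max(|x|,|y|,|x±y|/√2) = 2.0000 > 1.2 ⇒ ∉ W
candidate 2: n = (0, -1, -1, 1) → π⊥ ≈ (+1.4142, +1.0000); max(|x|,|y|,|x±y|/√2) = 1.7071 > 1.2 ⇒ ∉ W
candidate 3: n = (0, 1, 3, 1) → π⊥ ≈ (+0.0000, -1.5858); max(|x|,|y|,|x±y|/√2) = 1.5858 > 1.2 ⇒ ∉ W
candidate 4: n = (-1, 0, 1, -1) → π⊥ ≈ (-1.7071, -1.7071); max(|x|,|y|,|x±y|/√2) = 2.4142 > 1.2 ⇒ ∉ W
candidate 5: n = (-3, -2, -1, -1) → π⊥ ≈ (-2.2929, -1.1213); max(|x|,|y|,|x±y|/√2) = 2.4142 > 1.2 ⇒ ∉ W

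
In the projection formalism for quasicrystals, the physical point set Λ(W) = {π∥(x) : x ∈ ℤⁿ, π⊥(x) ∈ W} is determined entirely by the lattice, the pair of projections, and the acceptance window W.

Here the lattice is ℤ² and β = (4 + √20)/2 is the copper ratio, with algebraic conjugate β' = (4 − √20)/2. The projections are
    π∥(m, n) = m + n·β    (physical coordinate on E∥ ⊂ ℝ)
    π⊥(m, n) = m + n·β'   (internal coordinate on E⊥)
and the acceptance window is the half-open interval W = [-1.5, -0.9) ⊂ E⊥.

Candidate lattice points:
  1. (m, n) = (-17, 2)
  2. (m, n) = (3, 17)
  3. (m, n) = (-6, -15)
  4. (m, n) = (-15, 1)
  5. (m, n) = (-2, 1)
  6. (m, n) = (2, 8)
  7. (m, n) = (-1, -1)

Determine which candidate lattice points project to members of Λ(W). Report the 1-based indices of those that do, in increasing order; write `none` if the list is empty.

2

Numerically β ≈ 4.236068 and β' = −1/β ≈ -0.236068.
candidate 1: (m,n)=(-17,2) → π∥ = -17+2·β ≈ -8.527864, π⊥ = -17+2·β' ≈ -17.472136 ∉ [-1.5, -0.9) ⇒ out
candidate 2: (m,n)=(3,17) → π∥ = 3+17·β ≈ 75.013156, π⊥ = 3+17·β' ≈ -1.013156 ∈ [-1.5, -0.9) ⇒ IN Λ
candidate 3: (m,n)=(-6,-15) → π∥ = -6-15·β ≈ -69.541020, π⊥ = -6-15·β' ≈ -2.458980 ∉ [-1.5, -0.9) ⇒ out
candidate 4: (m,n)=(-15,1) → π∥ = -15+1·β ≈ -10.763932, π⊥ = -15+1·β' ≈ -15.236068 ∉ [-1.5, -0.9) ⇒ out
candidate 5: (m,n)=(-2,1) → π∥ = -2+1·β ≈ 2.236068, π⊥ = -2+1·β' ≈ -2.236068 ∉ [-1.5, -0.9) ⇒ out
candidate 6: (m,n)=(2,8) → π∥ = 2+8·β ≈ 35.888544, π⊥ = 2+8·β' ≈ 0.111456 ∉ [-1.5, -0.9) ⇒ out
candidate 7: (m,n)=(-1,-1) → π∥ = -1-1·β ≈ -5.236068, π⊥ = -1-1·β' ≈ -0.763932 ∉ [-1.5, -0.9) ⇒ out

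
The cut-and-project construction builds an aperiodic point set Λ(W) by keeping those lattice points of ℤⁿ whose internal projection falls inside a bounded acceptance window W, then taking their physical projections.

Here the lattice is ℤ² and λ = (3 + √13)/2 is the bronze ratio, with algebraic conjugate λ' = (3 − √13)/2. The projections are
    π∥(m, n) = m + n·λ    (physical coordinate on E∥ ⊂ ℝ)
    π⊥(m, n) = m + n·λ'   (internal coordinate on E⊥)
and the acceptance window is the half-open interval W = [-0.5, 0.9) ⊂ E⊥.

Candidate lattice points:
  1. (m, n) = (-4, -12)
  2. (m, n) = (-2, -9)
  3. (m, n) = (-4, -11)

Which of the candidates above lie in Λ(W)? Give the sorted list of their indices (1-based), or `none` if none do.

Numerically λ ≈ 3.302776 and λ' = −1/λ ≈ -0.302776.
[1] lift (-4,-12): star map gives -0.366692; window check -0.5 ≤ -0.366692 < 0.9 is true → IN Λ
[2] lift (-2,-9): star map gives 0.724981; window check -0.5 ≤ 0.724981 < 0.9 is true → IN Λ
[3] lift (-4,-11): star map gives -0.669468; window check -0.5 ≤ -0.669468 < 0.9 is false → out

1, 2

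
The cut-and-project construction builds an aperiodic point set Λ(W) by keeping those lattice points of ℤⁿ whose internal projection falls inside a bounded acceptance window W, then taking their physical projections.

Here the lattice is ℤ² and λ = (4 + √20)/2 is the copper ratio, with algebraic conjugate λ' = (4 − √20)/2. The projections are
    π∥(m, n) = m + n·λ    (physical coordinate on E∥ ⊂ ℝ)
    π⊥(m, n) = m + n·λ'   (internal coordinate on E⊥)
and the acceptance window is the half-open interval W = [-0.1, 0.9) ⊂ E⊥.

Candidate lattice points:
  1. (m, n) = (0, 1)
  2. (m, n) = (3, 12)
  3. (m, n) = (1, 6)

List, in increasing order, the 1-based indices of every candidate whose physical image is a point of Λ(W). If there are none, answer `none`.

Numerically λ ≈ 4.2361 and λ' = −1/λ ≈ -0.2361.
candidate 1: (m,n)=(0,1) → π∥ = 0+1·λ ≈ 4.2361, π⊥ = 0+1·λ' ≈ -0.2361 ∉ [-0.1, 0.9) ⇒ out
candidate 2: (m,n)=(3,12) → π∥ = 3+12·λ ≈ 53.8328, π⊥ = 3+12·λ' ≈ 0.1672 ∈ [-0.1, 0.9) ⇒ IN Λ
candidate 3: (m,n)=(1,6) → π∥ = 1+6·λ ≈ 26.4164, π⊥ = 1+6·λ' ≈ -0.4164 ∉ [-0.1, 0.9) ⇒ out

2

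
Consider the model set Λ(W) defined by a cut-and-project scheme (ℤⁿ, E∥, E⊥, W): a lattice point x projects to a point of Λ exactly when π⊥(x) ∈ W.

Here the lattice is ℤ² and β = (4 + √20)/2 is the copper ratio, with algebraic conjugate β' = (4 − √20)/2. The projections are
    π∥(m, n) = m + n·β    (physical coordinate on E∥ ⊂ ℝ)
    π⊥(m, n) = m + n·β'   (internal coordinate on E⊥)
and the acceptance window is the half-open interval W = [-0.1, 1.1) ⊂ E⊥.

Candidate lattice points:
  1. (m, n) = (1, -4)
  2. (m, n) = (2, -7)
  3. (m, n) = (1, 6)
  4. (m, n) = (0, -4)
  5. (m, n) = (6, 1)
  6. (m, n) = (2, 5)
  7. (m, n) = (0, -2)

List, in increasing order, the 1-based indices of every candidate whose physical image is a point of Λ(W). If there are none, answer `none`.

β' = (4−√20)/2 ≈ -0.2361.
candidate 1: (m,n)=(1,-4) → π∥ = 1-4·β ≈ -15.9443, π⊥ = 1-4·β' ≈ 1.9443 ∉ [-0.1, 1.1) ⇒ out
candidate 2: (m,n)=(2,-7) → π∥ = 2-7·β ≈ -27.6525, π⊥ = 2-7·β' ≈ 3.6525 ∉ [-0.1, 1.1) ⇒ out
candidate 3: (m,n)=(1,6) → π∥ = 1+6·β ≈ 26.4164, π⊥ = 1+6·β' ≈ -0.4164 ∉ [-0.1, 1.1) ⇒ out
candidate 4: (m,n)=(0,-4) → π∥ = 0-4·β ≈ -16.9443, π⊥ = 0-4·β' ≈ 0.9443 ∈ [-0.1, 1.1) ⇒ IN Λ
candidate 5: (m,n)=(6,1) → π∥ = 6+1·β ≈ 10.2361, π⊥ = 6+1·β' ≈ 5.7639 ∉ [-0.1, 1.1) ⇒ out
candidate 6: (m,n)=(2,5) → π∥ = 2+5·β ≈ 23.1803, π⊥ = 2+5·β' ≈ 0.8197 ∈ [-0.1, 1.1) ⇒ IN Λ
candidate 7: (m,n)=(0,-2) → π∥ = 0-2·β ≈ -8.4721, π⊥ = 0-2·β' ≈ 0.4721 ∈ [-0.1, 1.1) ⇒ IN Λ

4, 6, 7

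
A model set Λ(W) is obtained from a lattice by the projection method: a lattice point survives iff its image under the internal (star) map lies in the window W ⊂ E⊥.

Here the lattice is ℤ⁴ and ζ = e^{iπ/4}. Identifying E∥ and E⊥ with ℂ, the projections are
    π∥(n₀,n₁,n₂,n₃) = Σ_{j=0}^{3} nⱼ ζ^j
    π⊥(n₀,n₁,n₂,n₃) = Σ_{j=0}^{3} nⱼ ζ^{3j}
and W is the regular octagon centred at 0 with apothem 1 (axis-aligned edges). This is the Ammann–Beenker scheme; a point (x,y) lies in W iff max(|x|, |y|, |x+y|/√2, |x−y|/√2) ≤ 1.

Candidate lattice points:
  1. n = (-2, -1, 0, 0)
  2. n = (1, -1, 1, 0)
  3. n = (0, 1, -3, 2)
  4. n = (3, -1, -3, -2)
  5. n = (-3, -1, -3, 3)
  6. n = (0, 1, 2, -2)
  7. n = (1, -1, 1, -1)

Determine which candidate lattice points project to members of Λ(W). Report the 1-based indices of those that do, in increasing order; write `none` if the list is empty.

none

π⊥(n) = n₀ + n₁ζ³ + n₂ζ⁶ + n₃ζ⁹ where ζ = e^{iπ/4}.
#1 (-2, -1, 0, 0): internal (-1.2929, -0.7071); octagon support 1.4142 vs apothem 1 → ∉ W
#2 (1, -1, 1, 0): internal (1.7071, -1.7071); octagon support 2.4142 vs apothem 1 → ∉ W
#3 (0, 1, -3, 2): internal (0.7071, 5.1213); octagon support 5.1213 vs apothem 1 → ∉ W
#4 (3, -1, -3, -2): internal (2.2929, 0.8787); octagon support 2.2929 vs apothem 1 → ∉ W
#5 (-3, -1, -3, 3): internal (-0.1716, 4.4142); octagon support 4.4142 vs apothem 1 → ∉ W
#6 (0, 1, 2, -2): internal (-2.1213, -2.7071); octagon support 3.4142 vs apothem 1 → ∉ W
#7 (1, -1, 1, -1): internal (1.0000, -2.4142); octagon support 2.4142 vs apothem 1 → ∉ W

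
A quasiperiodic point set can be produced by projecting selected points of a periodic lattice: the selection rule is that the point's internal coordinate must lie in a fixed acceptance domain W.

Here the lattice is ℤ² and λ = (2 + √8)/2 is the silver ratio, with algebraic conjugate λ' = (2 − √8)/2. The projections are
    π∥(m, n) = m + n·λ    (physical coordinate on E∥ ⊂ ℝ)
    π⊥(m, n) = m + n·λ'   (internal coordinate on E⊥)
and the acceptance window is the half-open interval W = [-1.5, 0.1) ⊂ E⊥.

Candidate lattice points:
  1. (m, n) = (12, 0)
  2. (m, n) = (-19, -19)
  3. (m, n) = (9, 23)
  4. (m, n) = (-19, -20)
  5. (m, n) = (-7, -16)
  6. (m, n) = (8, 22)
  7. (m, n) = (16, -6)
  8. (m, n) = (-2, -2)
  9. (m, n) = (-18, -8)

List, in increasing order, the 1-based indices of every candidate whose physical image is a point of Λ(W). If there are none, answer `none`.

3, 5, 6, 8

λ' = (2−√8)/2 ≈ -0.41421.
candidate 1: (m,n)=(12,0) → π∥ = 12+0·λ ≈ 12.00000, π⊥ = 12+0·λ' ≈ 12.00000 ∉ [-1.5, 0.1) ⇒ out
candidate 2: (m,n)=(-19,-19) → π∥ = -19-19·λ ≈ -64.87006, π⊥ = -19-19·λ' ≈ -11.12994 ∉ [-1.5, 0.1) ⇒ out
candidate 3: (m,n)=(9,23) → π∥ = 9+23·λ ≈ 64.52691, π⊥ = 9+23·λ' ≈ -0.52691 ∈ [-1.5, 0.1) ⇒ IN Λ
candidate 4: (m,n)=(-19,-20) → π∥ = -19-20·λ ≈ -67.28427, π⊥ = -19-20·λ' ≈ -10.71573 ∉ [-1.5, 0.1) ⇒ out
candidate 5: (m,n)=(-7,-16) → π∥ = -7-16·λ ≈ -45.62742, π⊥ = -7-16·λ' ≈ -0.37258 ∈ [-1.5, 0.1) ⇒ IN Λ
candidate 6: (m,n)=(8,22) → π∥ = 8+22·λ ≈ 61.11270, π⊥ = 8+22·λ' ≈ -1.11270 ∈ [-1.5, 0.1) ⇒ IN Λ
candidate 7: (m,n)=(16,-6) → π∥ = 16-6·λ ≈ 1.51472, π⊥ = 16-6·λ' ≈ 18.48528 ∉ [-1.5, 0.1) ⇒ out
candidate 8: (m,n)=(-2,-2) → π∥ = -2-2·λ ≈ -6.82843, π⊥ = -2-2·λ' ≈ -1.17157 ∈ [-1.5, 0.1) ⇒ IN Λ
candidate 9: (m,n)=(-18,-8) → π∥ = -18-8·λ ≈ -37.31371, π⊥ = -18-8·λ' ≈ -14.68629 ∉ [-1.5, 0.1) ⇒ out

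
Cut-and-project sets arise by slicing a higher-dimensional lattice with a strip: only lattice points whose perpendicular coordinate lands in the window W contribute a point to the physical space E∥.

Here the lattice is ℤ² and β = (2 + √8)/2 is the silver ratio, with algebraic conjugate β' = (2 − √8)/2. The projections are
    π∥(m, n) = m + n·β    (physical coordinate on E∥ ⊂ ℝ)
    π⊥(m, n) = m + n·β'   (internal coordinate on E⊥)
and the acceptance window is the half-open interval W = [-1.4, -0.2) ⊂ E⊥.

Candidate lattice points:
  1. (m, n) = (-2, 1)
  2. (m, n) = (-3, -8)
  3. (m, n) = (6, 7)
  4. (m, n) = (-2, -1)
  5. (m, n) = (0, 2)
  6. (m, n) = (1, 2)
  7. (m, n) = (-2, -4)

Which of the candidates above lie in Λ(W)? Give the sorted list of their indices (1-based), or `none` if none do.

Numerically β ≈ 2.4142 and β' = −1/β ≈ -0.4142.
candidate 1: (m,n)=(-2,1) → π∥ = -2+1·β ≈ 0.4142, π⊥ = -2+1·β' ≈ -2.4142 ∉ [-1.4, -0.2) ⇒ out
candidate 2: (m,n)=(-3,-8) → π∥ = -3-8·β ≈ -22.3137, π⊥ = -3-8·β' ≈ 0.3137 ∉ [-1.4, -0.2) ⇒ out
candidate 3: (m,n)=(6,7) → π∥ = 6+7·β ≈ 22.8995, π⊥ = 6+7·β' ≈ 3.1005 ∉ [-1.4, -0.2) ⇒ out
candidate 4: (m,n)=(-2,-1) → π∥ = -2-1·β ≈ -4.4142, π⊥ = -2-1·β' ≈ -1.5858 ∉ [-1.4, -0.2) ⇒ out
candidate 5: (m,n)=(0,2) → π∥ = 0+2·β ≈ 4.8284, π⊥ = 0+2·β' ≈ -0.8284 ∈ [-1.4, -0.2) ⇒ IN Λ
candidate 6: (m,n)=(1,2) → π∥ = 1+2·β ≈ 5.8284, π⊥ = 1+2·β' ≈ 0.1716 ∉ [-1.4, -0.2) ⇒ out
candidate 7: (m,n)=(-2,-4) → π∥ = -2-4·β ≈ -11.6569, π⊥ = -2-4·β' ≈ -0.3431 ∈ [-1.4, -0.2) ⇒ IN Λ

5, 7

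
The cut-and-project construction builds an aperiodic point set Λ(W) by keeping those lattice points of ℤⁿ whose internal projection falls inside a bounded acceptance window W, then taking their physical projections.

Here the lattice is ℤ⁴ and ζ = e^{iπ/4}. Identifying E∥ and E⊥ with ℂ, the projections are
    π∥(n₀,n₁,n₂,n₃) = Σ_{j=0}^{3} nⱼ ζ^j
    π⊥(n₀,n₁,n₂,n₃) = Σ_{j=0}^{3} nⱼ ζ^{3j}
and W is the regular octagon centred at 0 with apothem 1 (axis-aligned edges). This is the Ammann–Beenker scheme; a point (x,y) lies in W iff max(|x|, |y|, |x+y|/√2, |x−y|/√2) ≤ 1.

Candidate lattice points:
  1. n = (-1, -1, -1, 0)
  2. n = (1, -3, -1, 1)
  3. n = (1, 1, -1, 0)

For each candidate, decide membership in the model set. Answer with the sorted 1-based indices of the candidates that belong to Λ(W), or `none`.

1

With ζ = e^{iπ/4} the internal vectors are ζ^0,ζ^3,ζ^6,ζ^9.
candidate 1: n = (-1, -1, -1, 0) → π⊥ ≈ (-0.292893, +0.292893); max(|x|,|y|,|x±y|/√2) = 0.414214 ≤ 1 ⇒ ∈ W
candidate 2: n = (1, -3, -1, 1) → π⊥ ≈ (+3.828427, -0.414214); max(|x|,|y|,|x±y|/√2) = 3.828427 > 1 ⇒ ∉ W
candidate 3: n = (1, 1, -1, 0) → π⊥ ≈ (+0.292893, +1.707107); max(|x|,|y|,|x±y|/√2) = 1.707107 > 1 ⇒ ∉ W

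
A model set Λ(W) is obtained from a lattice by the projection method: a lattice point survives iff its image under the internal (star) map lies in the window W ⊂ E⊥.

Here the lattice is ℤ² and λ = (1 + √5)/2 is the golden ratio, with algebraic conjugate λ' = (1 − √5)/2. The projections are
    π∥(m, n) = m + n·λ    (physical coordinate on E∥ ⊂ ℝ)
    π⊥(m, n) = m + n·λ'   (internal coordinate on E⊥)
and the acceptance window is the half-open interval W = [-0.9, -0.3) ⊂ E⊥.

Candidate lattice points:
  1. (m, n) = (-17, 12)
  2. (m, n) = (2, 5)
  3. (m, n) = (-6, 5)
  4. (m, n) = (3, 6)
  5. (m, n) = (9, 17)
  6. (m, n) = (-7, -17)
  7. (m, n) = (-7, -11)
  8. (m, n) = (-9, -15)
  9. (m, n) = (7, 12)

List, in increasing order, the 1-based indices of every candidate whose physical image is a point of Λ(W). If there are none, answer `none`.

Compute λ' = (1−√5)/2 = -0.6180, so π⊥(m,n) = m -0.6180·n.
[1] lift (-17,12): star map gives -24.4164; window check -0.9 ≤ -24.4164 < -0.3 is false → out
[2] lift (2,5): star map gives -1.0902; window check -0.9 ≤ -1.0902 < -0.3 is false → out
[3] lift (-6,5): star map gives -9.0902; window check -0.9 ≤ -9.0902 < -0.3 is false → out
[4] lift (3,6): star map gives -0.7082; window check -0.9 ≤ -0.7082 < -0.3 is true → IN Λ
[5] lift (9,17): star map gives -1.5066; window check -0.9 ≤ -1.5066 < -0.3 is false → out
[6] lift (-7,-17): star map gives 3.5066; window check -0.9 ≤ 3.5066 < -0.3 is false → out
[7] lift (-7,-11): star map gives -0.2016; window check -0.9 ≤ -0.2016 < -0.3 is false → out
[8] lift (-9,-15): star map gives 0.2705; window check -0.9 ≤ 0.2705 < -0.3 is false → out
[9] lift (7,12): star map gives -0.4164; window check -0.9 ≤ -0.4164 < -0.3 is true → IN Λ

4, 9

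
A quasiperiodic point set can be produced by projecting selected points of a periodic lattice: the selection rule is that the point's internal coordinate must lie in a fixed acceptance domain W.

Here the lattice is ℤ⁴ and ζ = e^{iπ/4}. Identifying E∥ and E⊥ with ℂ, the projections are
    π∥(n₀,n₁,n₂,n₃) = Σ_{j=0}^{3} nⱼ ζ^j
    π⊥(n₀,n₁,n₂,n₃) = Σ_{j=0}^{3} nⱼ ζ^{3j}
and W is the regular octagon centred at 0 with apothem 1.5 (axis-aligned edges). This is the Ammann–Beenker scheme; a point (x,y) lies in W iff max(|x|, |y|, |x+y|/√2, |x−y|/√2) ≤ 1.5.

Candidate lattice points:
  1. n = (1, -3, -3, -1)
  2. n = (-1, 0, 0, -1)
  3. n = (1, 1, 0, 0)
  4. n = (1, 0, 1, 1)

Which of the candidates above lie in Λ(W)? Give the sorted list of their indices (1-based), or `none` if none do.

π⊥(n) = n₀ + n₁ζ³ + n₂ζ⁶ + n₃ζ⁹ where ζ = e^{iπ/4}.
#1 (1, -3, -3, -1): internal (2.4142, 0.1716); octagon support 2.4142 vs apothem 1.5 → ∉ W
#2 (-1, 0, 0, -1): internal (-1.7071, -0.7071); octagon support 1.7071 vs apothem 1.5 → ∉ W
#3 (1, 1, 0, 0): internal (0.2929, 0.7071); octagon support 0.7071 vs apothem 1.5 → ∈ W
#4 (1, 0, 1, 1): internal (1.7071, -0.2929); octagon support 1.7071 vs apothem 1.5 → ∉ W

3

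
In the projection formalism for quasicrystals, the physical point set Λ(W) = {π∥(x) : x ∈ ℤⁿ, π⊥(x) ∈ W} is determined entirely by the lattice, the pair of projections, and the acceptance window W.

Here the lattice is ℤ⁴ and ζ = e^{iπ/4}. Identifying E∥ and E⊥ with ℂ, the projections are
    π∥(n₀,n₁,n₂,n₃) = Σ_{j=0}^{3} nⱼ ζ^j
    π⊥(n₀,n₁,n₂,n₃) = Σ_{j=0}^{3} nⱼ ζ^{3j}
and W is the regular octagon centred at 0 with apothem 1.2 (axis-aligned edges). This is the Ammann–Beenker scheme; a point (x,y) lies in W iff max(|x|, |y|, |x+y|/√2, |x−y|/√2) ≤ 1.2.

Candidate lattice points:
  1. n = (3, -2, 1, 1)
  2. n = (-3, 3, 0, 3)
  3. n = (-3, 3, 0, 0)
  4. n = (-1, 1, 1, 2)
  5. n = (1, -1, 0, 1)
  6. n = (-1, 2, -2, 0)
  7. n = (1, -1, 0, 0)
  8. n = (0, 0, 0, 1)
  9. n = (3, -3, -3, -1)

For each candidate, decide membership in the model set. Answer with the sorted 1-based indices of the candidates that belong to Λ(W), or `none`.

4, 8

Internal map: ζ^{3j} for j=0..3 gives (1,0), (−√2/2,√2/2), (0,−1), (√2/2,√2/2).
#1 (3, -2, 1, 1): internal (5.1213, -1.7071); octagon support 5.1213 vs apothem 1.2 → ∉ W
#2 (-3, 3, 0, 3): internal (-3.0000, 4.2426); octagon support 5.1213 vs apothem 1.2 → ∉ W
#3 (-3, 3, 0, 0): internal (-5.1213, 2.1213); octagon support 5.1213 vs apothem 1.2 → ∉ W
#4 (-1, 1, 1, 2): internal (-0.2929, 1.1213); octagon support 1.1213 vs apothem 1.2 → ∈ W
#5 (1, -1, 0, 1): internal (2.4142, 0.0000); octagon support 2.4142 vs apothem 1.2 → ∉ W
#6 (-1, 2, -2, 0): internal (-2.4142, 3.4142); octagon support 4.1213 vs apothem 1.2 → ∉ W
#7 (1, -1, 0, 0): internal (1.7071, -0.7071); octagon support 1.7071 vs apothem 1.2 → ∉ W
#8 (0, 0, 0, 1): internal (0.7071, 0.7071); octagon support 1.0000 vs apothem 1.2 → ∈ W
#9 (3, -3, -3, -1): internal (4.4142, 0.1716); octagon support 4.4142 vs apothem 1.2 → ∉ W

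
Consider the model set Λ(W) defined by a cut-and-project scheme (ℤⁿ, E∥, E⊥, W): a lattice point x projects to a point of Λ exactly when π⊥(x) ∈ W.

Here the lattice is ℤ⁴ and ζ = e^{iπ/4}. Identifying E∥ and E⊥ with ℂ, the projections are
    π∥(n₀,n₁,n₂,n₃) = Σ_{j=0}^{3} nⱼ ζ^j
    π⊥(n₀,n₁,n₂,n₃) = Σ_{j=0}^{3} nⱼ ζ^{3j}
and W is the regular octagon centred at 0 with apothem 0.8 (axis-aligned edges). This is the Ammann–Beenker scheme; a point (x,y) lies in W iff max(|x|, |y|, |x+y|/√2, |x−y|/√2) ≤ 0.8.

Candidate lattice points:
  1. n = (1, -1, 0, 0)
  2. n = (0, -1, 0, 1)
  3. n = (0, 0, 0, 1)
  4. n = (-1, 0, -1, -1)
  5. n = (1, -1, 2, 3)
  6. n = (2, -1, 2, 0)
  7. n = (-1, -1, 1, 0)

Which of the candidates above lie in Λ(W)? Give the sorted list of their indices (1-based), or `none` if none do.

none

Internal map: ζ^{3j} for j=0..3 gives (1,0), (−√2/2,√2/2), (0,−1), (√2/2,√2/2).
candidate 1: n = (1, -1, 0, 0) → π⊥ ≈ (+1.70711, -0.70711); max(|x|,|y|,|x±y|/√2) = 1.70711 > 0.8 ⇒ ∉ W
candidate 2: n = (0, -1, 0, 1) → π⊥ ≈ (+1.41421, +0.00000); max(|x|,|y|,|x±y|/√2) = 1.41421 > 0.8 ⇒ ∉ W
candidate 3: n = (0, 0, 0, 1) → π⊥ ≈ (+0.70711, +0.70711); max(|x|,|y|,|x±y|/√2) = 1.00000 > 0.8 ⇒ ∉ W
candidate 4: n = (-1, 0, -1, -1) → π⊥ ≈ (-1.70711, +0.29289); max(|x|,|y|,|x±y|/√2) = 1.70711 > 0.8 ⇒ ∉ W
candidate 5: n = (1, -1, 2, 3) → π⊥ ≈ (+3.82843, -0.58579); max(|x|,|y|,|x±y|/√2) = 3.82843 > 0.8 ⇒ ∉ W
candidate 6: n = (2, -1, 2, 0) → π⊥ ≈ (+2.70711, -2.70711); max(|x|,|y|,|x±y|/√2) = 3.82843 > 0.8 ⇒ ∉ W
candidate 7: n = (-1, -1, 1, 0) → π⊥ ≈ (-0.29289, -1.70711); max(|x|,|y|,|x±y|/√2) = 1.70711 > 0.8 ⇒ ∉ W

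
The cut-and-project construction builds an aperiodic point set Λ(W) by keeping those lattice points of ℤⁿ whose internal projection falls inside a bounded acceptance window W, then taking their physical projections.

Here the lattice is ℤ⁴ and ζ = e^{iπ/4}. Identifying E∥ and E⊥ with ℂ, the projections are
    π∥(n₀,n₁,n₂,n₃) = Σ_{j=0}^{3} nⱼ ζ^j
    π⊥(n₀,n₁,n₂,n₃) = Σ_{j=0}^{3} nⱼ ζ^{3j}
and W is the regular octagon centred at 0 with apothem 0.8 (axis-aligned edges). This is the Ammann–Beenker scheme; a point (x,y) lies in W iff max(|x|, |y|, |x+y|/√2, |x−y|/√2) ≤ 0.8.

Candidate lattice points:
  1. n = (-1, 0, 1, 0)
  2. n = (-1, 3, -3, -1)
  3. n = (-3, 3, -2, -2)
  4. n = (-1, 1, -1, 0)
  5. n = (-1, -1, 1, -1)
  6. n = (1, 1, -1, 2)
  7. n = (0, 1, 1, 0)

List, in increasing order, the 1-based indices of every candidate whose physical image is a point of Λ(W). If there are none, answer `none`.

7

π⊥(n) = n₀ + n₁ζ³ + n₂ζ⁶ + n₃ζ⁹ where ζ = e^{iπ/4}.
candidate 1: n = (-1, 0, 1, 0) → π⊥ ≈ (-1.0000, -1.0000); max(|x|,|y|,|x±y|/√2) = 1.4142 > 0.8 ⇒ ∉ W
candidate 2: n = (-1, 3, -3, -1) → π⊥ ≈ (-3.8284, +4.4142); max(|x|,|y|,|x±y|/√2) = 5.8284 > 0.8 ⇒ ∉ W
candidate 3: n = (-3, 3, -2, -2) → π⊥ ≈ (-6.5355, +2.7071); max(|x|,|y|,|x±y|/√2) = 6.5355 > 0.8 ⇒ ∉ W
candidate 4: n = (-1, 1, -1, 0) → π⊥ ≈ (-1.7071, +1.7071); max(|x|,|y|,|x±y|/√2) = 2.4142 > 0.8 ⇒ ∉ W
candidate 5: n = (-1, -1, 1, -1) → π⊥ ≈ (-1.0000, -2.4142); max(|x|,|y|,|x±y|/√2) = 2.4142 > 0.8 ⇒ ∉ W
candidate 6: n = (1, 1, -1, 2) → π⊥ ≈ (+1.7071, +3.1213); max(|x|,|y|,|x±y|/√2) = 3.4142 > 0.8 ⇒ ∉ W
candidate 7: n = (0, 1, 1, 0) → π⊥ ≈ (-0.7071, -0.2929); max(|x|,|y|,|x±y|/√2) = 0.7071 ≤ 0.8 ⇒ ∈ W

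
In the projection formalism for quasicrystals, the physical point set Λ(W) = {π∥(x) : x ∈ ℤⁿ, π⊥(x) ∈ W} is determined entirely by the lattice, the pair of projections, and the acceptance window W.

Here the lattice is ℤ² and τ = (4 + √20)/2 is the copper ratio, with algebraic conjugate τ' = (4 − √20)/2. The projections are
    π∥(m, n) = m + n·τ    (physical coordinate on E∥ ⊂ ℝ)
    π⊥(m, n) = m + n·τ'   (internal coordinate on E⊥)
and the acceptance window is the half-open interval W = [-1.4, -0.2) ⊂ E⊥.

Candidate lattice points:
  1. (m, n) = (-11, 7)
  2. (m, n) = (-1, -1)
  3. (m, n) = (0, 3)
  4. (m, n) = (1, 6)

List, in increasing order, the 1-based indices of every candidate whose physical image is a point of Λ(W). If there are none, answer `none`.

Compute τ' = (4−√20)/2 = -0.23607, so π⊥(m,n) = m -0.23607·n.
candidate 1: (m,n)=(-11,7) → π∥ = -11+7·τ ≈ 18.65248, π⊥ = -11+7·τ' ≈ -12.65248 ∉ [-1.4, -0.2) ⇒ out
candidate 2: (m,n)=(-1,-1) → π∥ = -1-1·τ ≈ -5.23607, π⊥ = -1-1·τ' ≈ -0.76393 ∈ [-1.4, -0.2) ⇒ IN Λ
candidate 3: (m,n)=(0,3) → π∥ = 0+3·τ ≈ 12.70820, π⊥ = 0+3·τ' ≈ -0.70820 ∈ [-1.4, -0.2) ⇒ IN Λ
candidate 4: (m,n)=(1,6) → π∥ = 1+6·τ ≈ 26.41641, π⊥ = 1+6·τ' ≈ -0.41641 ∈ [-1.4, -0.2) ⇒ IN Λ

2, 3, 4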